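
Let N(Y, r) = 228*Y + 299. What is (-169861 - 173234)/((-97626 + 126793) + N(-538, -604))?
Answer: 114365/31066 ≈ 3.6814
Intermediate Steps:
N(Y, r) = 299 + 228*Y
(-169861 - 173234)/((-97626 + 126793) + N(-538, -604)) = (-169861 - 173234)/((-97626 + 126793) + (299 + 228*(-538))) = -343095/(29167 + (299 - 122664)) = -343095/(29167 - 122365) = -343095/(-93198) = -343095*(-1/93198) = 114365/31066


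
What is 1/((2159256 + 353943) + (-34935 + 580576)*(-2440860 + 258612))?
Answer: -1/1190721467769 ≈ -8.3983e-13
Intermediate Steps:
1/((2159256 + 353943) + (-34935 + 580576)*(-2440860 + 258612)) = 1/(2513199 + 545641*(-2182248)) = 1/(2513199 - 1190723980968) = 1/(-1190721467769) = -1/1190721467769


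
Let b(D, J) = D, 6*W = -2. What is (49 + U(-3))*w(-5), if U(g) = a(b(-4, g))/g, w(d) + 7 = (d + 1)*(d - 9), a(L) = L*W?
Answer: 21413/9 ≈ 2379.2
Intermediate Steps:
W = -1/3 (W = (1/6)*(-2) = -1/3 ≈ -0.33333)
a(L) = -L/3 (a(L) = L*(-1/3) = -L/3)
w(d) = -7 + (1 + d)*(-9 + d) (w(d) = -7 + (d + 1)*(d - 9) = -7 + (1 + d)*(-9 + d))
U(g) = 4/(3*g) (U(g) = (-1/3*(-4))/g = 4/(3*g))
(49 + U(-3))*w(-5) = (49 + (4/3)/(-3))*(-16 + (-5)**2 - 8*(-5)) = (49 + (4/3)*(-1/3))*(-16 + 25 + 40) = (49 - 4/9)*49 = (437/9)*49 = 21413/9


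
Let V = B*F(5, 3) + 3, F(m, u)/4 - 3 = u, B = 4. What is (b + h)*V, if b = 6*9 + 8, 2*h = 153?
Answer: 27423/2 ≈ 13712.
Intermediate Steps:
F(m, u) = 12 + 4*u
V = 99 (V = 4*(12 + 4*3) + 3 = 4*(12 + 12) + 3 = 4*24 + 3 = 96 + 3 = 99)
h = 153/2 (h = (½)*153 = 153/2 ≈ 76.500)
b = 62 (b = 54 + 8 = 62)
(b + h)*V = (62 + 153/2)*99 = (277/2)*99 = 27423/2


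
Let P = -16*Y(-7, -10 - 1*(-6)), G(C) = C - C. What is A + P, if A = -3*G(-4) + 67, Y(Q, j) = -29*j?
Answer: -1789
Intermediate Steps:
G(C) = 0
P = -1856 (P = -(-464)*(-10 - 1*(-6)) = -(-464)*(-10 + 6) = -(-464)*(-4) = -16*116 = -1856)
A = 67 (A = -3*0 + 67 = 0 + 67 = 67)
A + P = 67 - 1856 = -1789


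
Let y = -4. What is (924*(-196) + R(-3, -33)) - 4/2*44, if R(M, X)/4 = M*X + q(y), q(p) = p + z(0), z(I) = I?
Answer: -180812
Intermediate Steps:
q(p) = p (q(p) = p + 0 = p)
R(M, X) = -16 + 4*M*X (R(M, X) = 4*(M*X - 4) = 4*(-4 + M*X) = -16 + 4*M*X)
(924*(-196) + R(-3, -33)) - 4/2*44 = (924*(-196) + (-16 + 4*(-3)*(-33))) - 4/2*44 = (-181104 + (-16 + 396)) - 4*(½)*44 = (-181104 + 380) - 2*44 = -180724 - 1*88 = -180724 - 88 = -180812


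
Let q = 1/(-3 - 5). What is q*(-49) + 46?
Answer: 417/8 ≈ 52.125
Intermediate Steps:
q = -⅛ (q = 1/(-8) = -⅛ ≈ -0.12500)
q*(-49) + 46 = -⅛*(-49) + 46 = 49/8 + 46 = 417/8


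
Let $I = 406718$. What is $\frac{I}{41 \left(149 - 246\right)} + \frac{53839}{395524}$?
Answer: $- \frac{160652612529}{1572998948} \approx -102.13$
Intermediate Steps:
$\frac{I}{41 \left(149 - 246\right)} + \frac{53839}{395524} = \frac{406718}{41 \left(149 - 246\right)} + \frac{53839}{395524} = \frac{406718}{41 \left(-97\right)} + 53839 \cdot \frac{1}{395524} = \frac{406718}{-3977} + \frac{53839}{395524} = 406718 \left(- \frac{1}{3977}\right) + \frac{53839}{395524} = - \frac{406718}{3977} + \frac{53839}{395524} = - \frac{160652612529}{1572998948}$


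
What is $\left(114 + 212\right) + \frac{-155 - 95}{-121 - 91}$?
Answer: $\frac{34681}{106} \approx 327.18$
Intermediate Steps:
$\left(114 + 212\right) + \frac{-155 - 95}{-121 - 91} = 326 - \frac{250}{-212} = 326 - - \frac{125}{106} = 326 + \frac{125}{106} = \frac{34681}{106}$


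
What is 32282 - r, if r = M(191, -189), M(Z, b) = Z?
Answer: 32091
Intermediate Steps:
r = 191
32282 - r = 32282 - 1*191 = 32282 - 191 = 32091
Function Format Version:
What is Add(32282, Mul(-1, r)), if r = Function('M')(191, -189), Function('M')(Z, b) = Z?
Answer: 32091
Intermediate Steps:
r = 191
Add(32282, Mul(-1, r)) = Add(32282, Mul(-1, 191)) = Add(32282, -191) = 32091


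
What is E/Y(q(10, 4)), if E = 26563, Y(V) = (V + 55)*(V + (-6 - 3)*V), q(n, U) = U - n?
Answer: 26563/2352 ≈ 11.294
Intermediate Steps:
Y(V) = -8*V*(55 + V) (Y(V) = (55 + V)*(V - 9*V) = (55 + V)*(-8*V) = -8*V*(55 + V))
E/Y(q(10, 4)) = 26563/((-8*(4 - 1*10)*(55 + (4 - 1*10)))) = 26563/((-8*(4 - 10)*(55 + (4 - 10)))) = 26563/((-8*(-6)*(55 - 6))) = 26563/((-8*(-6)*49)) = 26563/2352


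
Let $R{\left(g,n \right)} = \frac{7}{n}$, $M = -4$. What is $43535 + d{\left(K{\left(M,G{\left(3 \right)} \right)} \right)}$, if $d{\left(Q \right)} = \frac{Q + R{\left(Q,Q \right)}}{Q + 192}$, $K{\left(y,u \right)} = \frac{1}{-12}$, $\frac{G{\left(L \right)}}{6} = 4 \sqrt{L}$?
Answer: $\frac{100260096}{2303} \approx 43535.0$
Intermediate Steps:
$G{\left(L \right)} = 24 \sqrt{L}$ ($G{\left(L \right)} = 6 \cdot 4 \sqrt{L} = 24 \sqrt{L}$)
$K{\left(y,u \right)} = - \frac{1}{12}$
$d{\left(Q \right)} = \frac{Q + \frac{7}{Q}}{192 + Q}$ ($d{\left(Q \right)} = \frac{Q + \frac{7}{Q}}{Q + 192} = \frac{Q + \frac{7}{Q}}{192 + Q}$)
$43535 + d{\left(K{\left(M,G{\left(3 \right)} \right)} \right)} = 43535 + \frac{7 + \left(- \frac{1}{12}\right)^{2}}{\left(- \frac{1}{12}\right) \left(192 - \frac{1}{12}\right)} = 43535 - \frac{12 \left(7 + \frac{1}{144}\right)}{\frac{2303}{12}} = 43535 - \frac{144}{2303} \cdot \frac{1009}{144} = 43535 - \frac{1009}{2303} = \frac{100260096}{2303}$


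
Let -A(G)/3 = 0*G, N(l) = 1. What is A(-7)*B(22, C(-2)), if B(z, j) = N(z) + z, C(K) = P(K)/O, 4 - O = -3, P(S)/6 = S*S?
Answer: 0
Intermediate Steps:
A(G) = 0 (A(G) = -0*G = -3*0 = 0)
P(S) = 6*S² (P(S) = 6*(S*S) = 6*S²)
O = 7 (O = 4 - 1*(-3) = 4 + 3 = 7)
C(K) = 6*K²/7 (C(K) = (6*K²)/7 = (6*K²)*(⅐) = 6*K²/7)
B(z, j) = 1 + z
A(-7)*B(22, C(-2)) = 0*(1 + 22) = 0*23 = 0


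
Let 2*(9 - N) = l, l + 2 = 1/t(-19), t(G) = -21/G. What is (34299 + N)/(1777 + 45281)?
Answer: 1440959/1976436 ≈ 0.72907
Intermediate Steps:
l = -23/21 (l = -2 + 1/(-21/(-19)) = -2 + 1/(-21*(-1/19)) = -2 + 1/(21/19) = -2 + 19/21 = -23/21 ≈ -1.0952)
N = 401/42 (N = 9 - ½*(-23/21) = 9 + 23/42 = 401/42 ≈ 9.5476)
(34299 + N)/(1777 + 45281) = (34299 + 401/42)/(1777 + 45281) = (1440959/42)/47058 = (1440959/42)*(1/47058) = 1440959/1976436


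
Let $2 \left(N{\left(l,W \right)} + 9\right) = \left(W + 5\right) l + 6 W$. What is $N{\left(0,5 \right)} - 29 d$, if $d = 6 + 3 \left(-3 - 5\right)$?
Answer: $528$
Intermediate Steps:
$N{\left(l,W \right)} = -9 + 3 W + \frac{l \left(5 + W\right)}{2}$ ($N{\left(l,W \right)} = -9 + \frac{\left(W + 5\right) l + 6 W}{2} = -9 + \frac{\left(5 + W\right) l + 6 W}{2} = -9 + \frac{l \left(5 + W\right) + 6 W}{2} = -9 + \frac{6 W + l \left(5 + W\right)}{2} = -9 + \left(3 W + \frac{l \left(5 + W\right)}{2}\right) = -9 + 3 W + \frac{l \left(5 + W\right)}{2}$)
$d = -18$ ($d = 6 + 3 \left(-8\right) = 6 - 24 = -18$)
$N{\left(0,5 \right)} - 29 d = \left(-9 + 3 \cdot 5 + \frac{5}{2} \cdot 0 + \frac{1}{2} \cdot 5 \cdot 0\right) - -522 = \left(-9 + 15 + 0 + 0\right) + 522 = 6 + 522 = 528$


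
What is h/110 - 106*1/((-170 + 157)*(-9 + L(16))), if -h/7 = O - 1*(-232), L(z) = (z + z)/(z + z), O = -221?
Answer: -447/260 ≈ -1.7192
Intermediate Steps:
L(z) = 1 (L(z) = (2*z)/((2*z)) = (2*z)*(1/(2*z)) = 1)
h = -77 (h = -7*(-221 - 1*(-232)) = -7*(-221 + 232) = -7*11 = -77)
h/110 - 106*1/((-170 + 157)*(-9 + L(16))) = -77/110 - 106*1/((-170 + 157)*(-9 + 1)) = -77*1/110 - 106/((-8*(-13))) = -7/10 - 106/104 = -7/10 - 106*1/104 = -7/10 - 53/52 = -447/260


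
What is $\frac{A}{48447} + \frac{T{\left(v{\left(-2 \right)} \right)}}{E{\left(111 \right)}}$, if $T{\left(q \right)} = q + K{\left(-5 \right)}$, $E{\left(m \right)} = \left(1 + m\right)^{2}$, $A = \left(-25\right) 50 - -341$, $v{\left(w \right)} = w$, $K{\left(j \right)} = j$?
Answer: $- \frac{26625}{1378048} \approx -0.019321$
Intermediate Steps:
$A = -909$ ($A = -1250 + 341 = -909$)
$T{\left(q \right)} = -5 + q$ ($T{\left(q \right)} = q - 5 = -5 + q$)
$\frac{A}{48447} + \frac{T{\left(v{\left(-2 \right)} \right)}}{E{\left(111 \right)}} = - \frac{909}{48447} + \frac{-5 - 2}{\left(1 + 111\right)^{2}} = \left(-909\right) \frac{1}{48447} - \frac{7}{112^{2}} = - \frac{101}{5383} - \frac{7}{12544} = - \frac{101}{5383} - \frac{1}{1792} = - \frac{26625}{1378048}$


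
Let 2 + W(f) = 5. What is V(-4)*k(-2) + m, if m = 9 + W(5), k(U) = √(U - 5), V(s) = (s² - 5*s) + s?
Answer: 12 + 32*I*√7 ≈ 12.0 + 84.664*I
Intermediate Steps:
V(s) = s² - 4*s
W(f) = 3 (W(f) = -2 + 5 = 3)
k(U) = √(-5 + U)
m = 12 (m = 9 + 3 = 12)
V(-4)*k(-2) + m = (-4*(-4 - 4))*√(-5 - 2) + 12 = (-4*(-8))*√(-7) + 12 = 32*(I*√7) + 12 = 32*I*√7 + 12 = 12 + 32*I*√7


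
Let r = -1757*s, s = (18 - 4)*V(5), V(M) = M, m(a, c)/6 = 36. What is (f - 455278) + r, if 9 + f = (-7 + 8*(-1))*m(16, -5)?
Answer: -581517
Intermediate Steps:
m(a, c) = 216 (m(a, c) = 6*36 = 216)
s = 70 (s = (18 - 4)*5 = 14*5 = 70)
f = -3249 (f = -9 + (-7 + 8*(-1))*216 = -9 + (-7 - 8)*216 = -9 - 15*216 = -9 - 3240 = -3249)
r = -122990 (r = -1757*70 = -122990)
(f - 455278) + r = (-3249 - 455278) - 122990 = -458527 - 122990 = -581517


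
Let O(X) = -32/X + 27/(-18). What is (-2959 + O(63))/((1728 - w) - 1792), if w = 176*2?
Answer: 28699/4032 ≈ 7.1178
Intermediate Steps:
O(X) = -3/2 - 32/X (O(X) = -32/X + 27*(-1/18) = -32/X - 3/2 = -3/2 - 32/X)
w = 352
(-2959 + O(63))/((1728 - w) - 1792) = (-2959 + (-3/2 - 32/63))/((1728 - 1*352) - 1792) = (-2959 + (-3/2 - 32*1/63))/((1728 - 352) - 1792) = (-2959 + (-3/2 - 32/63))/(1376 - 1792) = (-2959 - 253/126)/(-416) = -373087/126*(-1/416) = 28699/4032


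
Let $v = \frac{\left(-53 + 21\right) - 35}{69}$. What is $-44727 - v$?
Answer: $- \frac{3086096}{69} \approx -44726.0$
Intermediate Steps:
$v = - \frac{67}{69}$ ($v = \left(-32 - 35\right) \frac{1}{69} = \left(-67\right) \frac{1}{69} = - \frac{67}{69} \approx -0.97101$)
$-44727 - v = -44727 - - \frac{67}{69} = -44727 + \frac{67}{69} = - \frac{3086096}{69}$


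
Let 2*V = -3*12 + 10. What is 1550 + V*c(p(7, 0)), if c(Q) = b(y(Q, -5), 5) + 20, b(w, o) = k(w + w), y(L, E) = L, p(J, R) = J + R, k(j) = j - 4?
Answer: 1160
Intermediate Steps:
V = -13 (V = (-3*12 + 10)/2 = (-36 + 10)/2 = (½)*(-26) = -13)
k(j) = -4 + j
b(w, o) = -4 + 2*w (b(w, o) = -4 + (w + w) = -4 + 2*w)
c(Q) = 16 + 2*Q (c(Q) = (-4 + 2*Q) + 20 = 16 + 2*Q)
1550 + V*c(p(7, 0)) = 1550 - 13*(16 + 2*(7 + 0)) = 1550 - 13*(16 + 2*7) = 1550 - 13*(16 + 14) = 1550 - 13*30 = 1550 - 390 = 1160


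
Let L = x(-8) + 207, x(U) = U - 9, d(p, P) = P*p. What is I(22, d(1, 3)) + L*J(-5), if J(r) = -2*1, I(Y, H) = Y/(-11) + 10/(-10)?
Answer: -383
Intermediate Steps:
x(U) = -9 + U
I(Y, H) = -1 - Y/11 (I(Y, H) = Y*(-1/11) + 10*(-⅒) = -Y/11 - 1 = -1 - Y/11)
J(r) = -2
L = 190 (L = (-9 - 8) + 207 = -17 + 207 = 190)
I(22, d(1, 3)) + L*J(-5) = (-1 - 1/11*22) + 190*(-2) = (-1 - 2) - 380 = -3 - 380 = -383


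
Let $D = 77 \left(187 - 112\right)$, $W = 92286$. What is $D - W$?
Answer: $-86511$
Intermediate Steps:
$D = 5775$ ($D = 77 \cdot 75 = 5775$)
$D - W = 5775 - 92286 = -86511$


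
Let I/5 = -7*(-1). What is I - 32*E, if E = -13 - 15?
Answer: 931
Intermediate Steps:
I = 35 (I = 5*(-7*(-1)) = 5*7 = 35)
E = -28
I - 32*E = 35 - 32*(-28) = 35 + 896 = 931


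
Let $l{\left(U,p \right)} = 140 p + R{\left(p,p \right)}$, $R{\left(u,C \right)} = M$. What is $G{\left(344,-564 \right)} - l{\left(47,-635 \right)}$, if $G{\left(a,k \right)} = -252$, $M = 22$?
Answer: $88626$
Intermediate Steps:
$R{\left(u,C \right)} = 22$
$l{\left(U,p \right)} = 22 + 140 p$ ($l{\left(U,p \right)} = 140 p + 22 = 22 + 140 p$)
$G{\left(344,-564 \right)} - l{\left(47,-635 \right)} = -252 - \left(22 + 140 \left(-635\right)\right) = -252 - \left(22 - 88900\right) = -252 - -88878 = -252 + 88878 = 88626$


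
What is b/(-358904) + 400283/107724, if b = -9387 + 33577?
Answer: 4408041446/1208205453 ≈ 3.6484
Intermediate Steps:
b = 24190
b/(-358904) + 400283/107724 = 24190/(-358904) + 400283/107724 = 24190*(-1/358904) + 400283*(1/107724) = -12095/179452 + 400283/107724 = 4408041446/1208205453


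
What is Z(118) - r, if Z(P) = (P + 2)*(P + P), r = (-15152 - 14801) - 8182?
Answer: 66455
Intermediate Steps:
r = -38135 (r = -29953 - 8182 = -38135)
Z(P) = 2*P*(2 + P) (Z(P) = (2 + P)*(2*P) = 2*P*(2 + P))
Z(118) - r = 2*118*(2 + 118) - 1*(-38135) = 2*118*120 + 38135 = 28320 + 38135 = 66455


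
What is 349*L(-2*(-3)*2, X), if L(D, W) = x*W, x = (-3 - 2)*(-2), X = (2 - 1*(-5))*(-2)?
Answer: -48860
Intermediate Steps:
X = -14 (X = (2 + 5)*(-2) = 7*(-2) = -14)
x = 10 (x = -5*(-2) = 10)
L(D, W) = 10*W
349*L(-2*(-3)*2, X) = 349*(10*(-14)) = 349*(-140) = -48860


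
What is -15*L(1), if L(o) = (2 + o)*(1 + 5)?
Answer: -270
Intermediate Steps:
L(o) = 12 + 6*o (L(o) = (2 + o)*6 = 12 + 6*o)
-15*L(1) = -15*(12 + 6*1) = -15*(12 + 6) = -15*18 = -270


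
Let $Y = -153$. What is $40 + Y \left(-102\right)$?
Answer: $15646$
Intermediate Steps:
$40 + Y \left(-102\right) = 40 - -15606 = 40 + 15606 = 15646$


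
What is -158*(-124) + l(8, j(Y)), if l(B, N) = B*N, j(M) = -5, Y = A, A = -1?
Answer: 19552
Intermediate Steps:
Y = -1
-158*(-124) + l(8, j(Y)) = -158*(-124) + 8*(-5) = 19592 - 40 = 19552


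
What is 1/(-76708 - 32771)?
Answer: -1/109479 ≈ -9.1342e-6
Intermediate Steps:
1/(-76708 - 32771) = 1/(-109479) = -1/109479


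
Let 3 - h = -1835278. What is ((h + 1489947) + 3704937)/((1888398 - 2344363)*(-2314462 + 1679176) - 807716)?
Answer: 7030165/289667373274 ≈ 2.4270e-5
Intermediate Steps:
h = 1835281 (h = 3 - 1*(-1835278) = 3 + 1835278 = 1835281)
((h + 1489947) + 3704937)/((1888398 - 2344363)*(-2314462 + 1679176) - 807716) = ((1835281 + 1489947) + 3704937)/((1888398 - 2344363)*(-2314462 + 1679176) - 807716) = (3325228 + 3704937)/(-455965*(-635286) - 807716) = 7030165/(289668180990 - 807716) = 7030165/289667373274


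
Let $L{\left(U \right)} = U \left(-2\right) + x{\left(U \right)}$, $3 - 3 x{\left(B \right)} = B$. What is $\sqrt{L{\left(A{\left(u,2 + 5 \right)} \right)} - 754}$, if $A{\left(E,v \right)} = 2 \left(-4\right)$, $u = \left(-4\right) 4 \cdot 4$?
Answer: $\frac{i \sqrt{6609}}{3} \approx 27.099 i$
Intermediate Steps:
$x{\left(B \right)} = 1 - \frac{B}{3}$
$u = -64$ ($u = \left(-16\right) 4 = -64$)
$A{\left(E,v \right)} = -8$
$L{\left(U \right)} = 1 - \frac{7 U}{3}$ ($L{\left(U \right)} = U \left(-2\right) - \left(-1 + \frac{U}{3}\right) = - 2 U - \left(-1 + \frac{U}{3}\right) = 1 - \frac{7 U}{3}$)
$\sqrt{L{\left(A{\left(u,2 + 5 \right)} \right)} - 754} = \sqrt{\left(1 - - \frac{56}{3}\right) - 754} = \sqrt{\left(1 + \frac{56}{3}\right) - 754} = \sqrt{\frac{59}{3} - 754} = \sqrt{- \frac{2203}{3}} = \frac{i \sqrt{6609}}{3}$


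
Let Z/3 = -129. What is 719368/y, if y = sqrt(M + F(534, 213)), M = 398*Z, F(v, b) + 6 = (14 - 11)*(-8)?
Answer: -179842*I*sqrt(786)/2751 ≈ -1832.8*I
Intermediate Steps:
F(v, b) = -30 (F(v, b) = -6 + (14 - 11)*(-8) = -6 + 3*(-8) = -6 - 24 = -30)
Z = -387 (Z = 3*(-129) = -387)
M = -154026 (M = 398*(-387) = -154026)
y = 14*I*sqrt(786) (y = sqrt(-154026 - 30) = sqrt(-154056) = 14*I*sqrt(786) ≈ 392.5*I)
719368/y = 719368/((14*I*sqrt(786))) = 719368*(-I*sqrt(786)/11004) = -179842*I*sqrt(786)/2751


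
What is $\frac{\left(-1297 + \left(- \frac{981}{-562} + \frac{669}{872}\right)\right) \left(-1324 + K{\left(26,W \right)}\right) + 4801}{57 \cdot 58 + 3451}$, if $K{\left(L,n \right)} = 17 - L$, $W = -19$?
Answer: $\frac{423991733699}{1655681224} \approx 256.08$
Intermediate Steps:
$\frac{\left(-1297 + \left(- \frac{981}{-562} + \frac{669}{872}\right)\right) \left(-1324 + K{\left(26,W \right)}\right) + 4801}{57 \cdot 58 + 3451} = \frac{\left(-1297 + \left(- \frac{981}{-562} + \frac{669}{872}\right)\right) \left(-1324 + \left(17 - 26\right)\right) + 4801}{57 \cdot 58 + 3451} = \frac{\left(-1297 + \left(\left(-981\right) \left(- \frac{1}{562}\right) + 669 \cdot \frac{1}{872}\right)\right) \left(-1324 + \left(17 - 26\right)\right) + 4801}{3306 + 3451} = \frac{\left(-1297 + \left(\frac{981}{562} + \frac{669}{872}\right)\right) \left(-1324 - 9\right) + 4801}{6757} = \left(\left(-1297 + \frac{615705}{245032}\right) \left(-1333\right) + 4801\right) \frac{1}{6757} = \left(\left(- \frac{317190799}{245032}\right) \left(-1333\right) + 4801\right) \frac{1}{6757} = \left(\frac{422815335067}{245032} + 4801\right) \frac{1}{6757} = \frac{423991733699}{245032} \cdot \frac{1}{6757} = \frac{423991733699}{1655681224}$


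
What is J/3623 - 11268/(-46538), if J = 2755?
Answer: 84518077/84303587 ≈ 1.0025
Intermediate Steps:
J/3623 - 11268/(-46538) = 2755/3623 - 11268/(-46538) = 2755*(1/3623) - 11268*(-1/46538) = 2755/3623 + 5634/23269 = 84518077/84303587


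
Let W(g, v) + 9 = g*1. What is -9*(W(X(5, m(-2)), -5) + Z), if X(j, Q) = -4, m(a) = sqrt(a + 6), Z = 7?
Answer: 54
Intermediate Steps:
m(a) = sqrt(6 + a)
W(g, v) = -9 + g (W(g, v) = -9 + g*1 = -9 + g)
-9*(W(X(5, m(-2)), -5) + Z) = -9*((-9 - 4) + 7) = -9*(-13 + 7) = -9*(-6) = 54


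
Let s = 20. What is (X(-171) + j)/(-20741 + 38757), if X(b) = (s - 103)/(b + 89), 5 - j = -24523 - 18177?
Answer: 3501893/1477312 ≈ 2.3704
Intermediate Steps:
j = 42705 (j = 5 - (-24523 - 18177) = 5 - 1*(-42700) = 5 + 42700 = 42705)
X(b) = -83/(89 + b) (X(b) = (20 - 103)/(b + 89) = -83/(89 + b))
(X(-171) + j)/(-20741 + 38757) = (-83/(89 - 171) + 42705)/(-20741 + 38757) = (-83/(-82) + 42705)/18016 = (-83*(-1/82) + 42705)*(1/18016) = (83/82 + 42705)*(1/18016) = (3501893/82)*(1/18016) = 3501893/1477312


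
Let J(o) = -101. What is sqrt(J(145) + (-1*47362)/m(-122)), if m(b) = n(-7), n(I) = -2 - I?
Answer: I*sqrt(239335)/5 ≈ 97.844*I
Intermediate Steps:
m(b) = 5 (m(b) = -2 - 1*(-7) = -2 + 7 = 5)
sqrt(J(145) + (-1*47362)/m(-122)) = sqrt(-101 - 1*47362/5) = sqrt(-101 - 47362*1/5) = sqrt(-101 - 47362/5) = sqrt(-47867/5) = I*sqrt(239335)/5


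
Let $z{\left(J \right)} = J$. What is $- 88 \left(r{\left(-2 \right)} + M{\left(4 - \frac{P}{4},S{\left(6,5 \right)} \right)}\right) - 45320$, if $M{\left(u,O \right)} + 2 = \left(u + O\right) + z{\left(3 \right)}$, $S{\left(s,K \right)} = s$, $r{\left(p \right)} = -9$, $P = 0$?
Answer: $-45496$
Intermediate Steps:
$M{\left(u,O \right)} = 1 + O + u$ ($M{\left(u,O \right)} = -2 + \left(\left(u + O\right) + 3\right) = -2 + \left(\left(O + u\right) + 3\right) = -2 + \left(3 + O + u\right) = 1 + O + u$)
$- 88 \left(r{\left(-2 \right)} + M{\left(4 - \frac{P}{4},S{\left(6,5 \right)} \right)}\right) - 45320 = - 88 \left(-9 + \left(1 + 6 + \left(4 - \frac{0}{4}\right)\right)\right) - 45320 = - 88 \left(-9 + \left(1 + 6 + \left(4 - 0 \cdot \frac{1}{4}\right)\right)\right) - 45320 = - 88 \left(-9 + \left(1 + 6 + \left(4 - 0\right)\right)\right) - 45320 = - 88 \left(-9 + \left(1 + 6 + \left(4 + 0\right)\right)\right) - 45320 = - 88 \left(-9 + \left(1 + 6 + 4\right)\right) - 45320 = - 88 \left(-9 + 11\right) - 45320 = \left(-88\right) 2 - 45320 = -176 - 45320 = -45496$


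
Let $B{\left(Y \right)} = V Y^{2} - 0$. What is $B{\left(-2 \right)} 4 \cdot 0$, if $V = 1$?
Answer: $0$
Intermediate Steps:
$B{\left(Y \right)} = Y^{2}$ ($B{\left(Y \right)} = 1 Y^{2} - 0 = Y^{2} + 0 = Y^{2}$)
$B{\left(-2 \right)} 4 \cdot 0 = \left(-2\right)^{2} \cdot 4 \cdot 0 = 4 \cdot 4 \cdot 0 = 16 \cdot 0 = 0$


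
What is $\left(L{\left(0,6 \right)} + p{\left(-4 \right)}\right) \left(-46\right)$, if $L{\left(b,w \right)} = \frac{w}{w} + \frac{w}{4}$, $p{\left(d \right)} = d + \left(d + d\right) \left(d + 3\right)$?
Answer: $-299$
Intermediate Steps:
$p{\left(d \right)} = d + 2 d \left(3 + d\right)$
$L{\left(b,w \right)} = 1 + \frac{w}{4}$ ($L{\left(b,w \right)} = 1 + w \frac{1}{4} = 1 + \frac{w}{4}$)
$\left(L{\left(0,6 \right)} + p{\left(-4 \right)}\right) \left(-46\right) = \left(\left(1 + \frac{1}{4} \cdot 6\right) - 4 \left(7 + 2 \left(-4\right)\right)\right) \left(-46\right) = \left(\left(1 + \frac{3}{2}\right) - 4 \left(7 - 8\right)\right) \left(-46\right) = \left(\frac{5}{2} - -4\right) \left(-46\right) = \left(\frac{5}{2} + 4\right) \left(-46\right) = \frac{13}{2} \left(-46\right) = -299$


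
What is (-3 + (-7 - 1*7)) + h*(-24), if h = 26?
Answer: -641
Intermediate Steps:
(-3 + (-7 - 1*7)) + h*(-24) = (-3 + (-7 - 1*7)) + 26*(-24) = (-3 + (-7 - 7)) - 624 = (-3 - 14) - 624 = -17 - 624 = -641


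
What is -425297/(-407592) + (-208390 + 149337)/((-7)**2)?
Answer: -24048690823/19972008 ≈ -1204.1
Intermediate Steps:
-425297/(-407592) + (-208390 + 149337)/((-7)**2) = -425297*(-1/407592) - 59053/49 = 425297/407592 - 59053*1/49 = 425297/407592 - 59053/49 = -24048690823/19972008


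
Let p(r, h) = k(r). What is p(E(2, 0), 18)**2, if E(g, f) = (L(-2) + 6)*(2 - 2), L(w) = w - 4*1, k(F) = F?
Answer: 0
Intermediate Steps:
L(w) = -4 + w (L(w) = w - 4 = -4 + w)
E(g, f) = 0 (E(g, f) = ((-4 - 2) + 6)*(2 - 2) = (-6 + 6)*0 = 0*0 = 0)
p(r, h) = r
p(E(2, 0), 18)**2 = 0**2 = 0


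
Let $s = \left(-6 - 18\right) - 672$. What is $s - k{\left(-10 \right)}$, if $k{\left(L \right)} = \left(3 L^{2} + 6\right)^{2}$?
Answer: $-94332$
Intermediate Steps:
$s = -696$ ($s = \left(-6 - 18\right) - 672 = -24 - 672 = -696$)
$k{\left(L \right)} = \left(6 + 3 L^{2}\right)^{2}$
$s - k{\left(-10 \right)} = -696 - 9 \left(2 + \left(-10\right)^{2}\right)^{2} = -696 - 9 \left(2 + 100\right)^{2} = -696 - 9 \cdot 102^{2} = -696 - 9 \cdot 10404 = -696 - 93636 = -94332$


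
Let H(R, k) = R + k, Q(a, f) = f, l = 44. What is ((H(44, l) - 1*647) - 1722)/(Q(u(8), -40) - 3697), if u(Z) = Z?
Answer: 2281/3737 ≈ 0.61038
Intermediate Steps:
((H(44, l) - 1*647) - 1722)/(Q(u(8), -40) - 3697) = (((44 + 44) - 1*647) - 1722)/(-40 - 3697) = ((88 - 647) - 1722)/(-3737) = (-559 - 1722)*(-1/3737) = -2281*(-1/3737) = 2281/3737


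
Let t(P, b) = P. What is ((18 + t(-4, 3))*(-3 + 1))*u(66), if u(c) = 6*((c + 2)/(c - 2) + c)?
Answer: -22533/2 ≈ -11267.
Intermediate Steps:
u(c) = 6*c + 6*(2 + c)/(-2 + c) (u(c) = 6*((2 + c)/(-2 + c) + c) = 6*(c + (2 + c)/(-2 + c)) = 6*c + 6*(2 + c)/(-2 + c))
((18 + t(-4, 3))*(-3 + 1))*u(66) = ((18 - 4)*(-3 + 1))*(6*(2 + 66² - 1*66)/(-2 + 66)) = (14*(-2))*(6*(2 + 4356 - 66)/64) = -168*4292/64 = -28*3219/8 = -22533/2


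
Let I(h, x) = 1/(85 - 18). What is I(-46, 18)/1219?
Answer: 1/81673 ≈ 1.2244e-5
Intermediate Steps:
I(h, x) = 1/67
I(-46, 18)/1219 = (1/67)/1219 = (1/67)*(1/1219) = 1/81673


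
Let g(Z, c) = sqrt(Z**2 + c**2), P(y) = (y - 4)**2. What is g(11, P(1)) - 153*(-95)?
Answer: 14535 + sqrt(202) ≈ 14549.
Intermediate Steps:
P(y) = (-4 + y)**2
g(11, P(1)) - 153*(-95) = sqrt(11**2 + ((-4 + 1)**2)**2) - 153*(-95) = sqrt(121 + ((-3)**2)**2) + 14535 = sqrt(121 + 9**2) + 14535 = sqrt(121 + 81) + 14535 = sqrt(202) + 14535 = 14535 + sqrt(202)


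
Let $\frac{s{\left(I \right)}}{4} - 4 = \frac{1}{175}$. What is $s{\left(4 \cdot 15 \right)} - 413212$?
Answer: $- \frac{72309296}{175} \approx -4.132 \cdot 10^{5}$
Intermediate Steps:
$s{\left(I \right)} = \frac{2804}{175}$ ($s{\left(I \right)} = 16 + \frac{4}{175} = \frac{2804}{175}$)
$s{\left(4 \cdot 15 \right)} - 413212 = \frac{2804}{175} - 413212 = - \frac{72309296}{175}$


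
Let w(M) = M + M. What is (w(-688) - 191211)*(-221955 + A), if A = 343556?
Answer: -23418771787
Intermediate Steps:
w(M) = 2*M
(w(-688) - 191211)*(-221955 + A) = (2*(-688) - 191211)*(-221955 + 343556) = (-1376 - 191211)*121601 = -192587*121601 = -23418771787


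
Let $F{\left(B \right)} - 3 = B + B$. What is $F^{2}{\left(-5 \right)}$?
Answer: $49$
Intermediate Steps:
$F{\left(B \right)} = 3 + 2 B$ ($F{\left(B \right)} = 3 + \left(B + B\right) = 3 + 2 B$)
$F^{2}{\left(-5 \right)} = \left(3 + 2 \left(-5\right)\right)^{2} = \left(3 - 10\right)^{2} = \left(-7\right)^{2} = 49$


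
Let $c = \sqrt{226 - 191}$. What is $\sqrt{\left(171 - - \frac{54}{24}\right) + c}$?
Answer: $\frac{\sqrt{693 + 4 \sqrt{35}}}{2} \approx 13.385$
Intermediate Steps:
$c = \sqrt{35} \approx 5.9161$
$\sqrt{\left(171 - - \frac{54}{24}\right) + c} = \sqrt{\left(171 - - \frac{54}{24}\right) + \sqrt{35}} = \sqrt{\left(171 - \left(-54\right) \frac{1}{24}\right) + \sqrt{35}} = \sqrt{\left(171 - - \frac{9}{4}\right) + \sqrt{35}} = \sqrt{\left(171 + \frac{9}{4}\right) + \sqrt{35}} = \sqrt{\frac{693}{4} + \sqrt{35}}$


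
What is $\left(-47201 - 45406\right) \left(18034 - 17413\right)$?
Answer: $-57508947$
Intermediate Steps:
$\left(-47201 - 45406\right) \left(18034 - 17413\right) = \left(-92607\right) 621 = -57508947$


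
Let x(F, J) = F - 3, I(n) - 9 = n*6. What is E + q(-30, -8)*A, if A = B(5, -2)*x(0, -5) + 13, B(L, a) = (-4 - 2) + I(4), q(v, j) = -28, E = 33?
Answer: 1937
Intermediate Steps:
I(n) = 9 + 6*n (I(n) = 9 + n*6 = 9 + 6*n)
B(L, a) = 27 (B(L, a) = (-4 - 2) + (9 + 6*4) = -6 + (9 + 24) = -6 + 33 = 27)
x(F, J) = -3 + F
A = -68 (A = 27*(-3 + 0) + 13 = 27*(-3) + 13 = -81 + 13 = -68)
E + q(-30, -8)*A = 33 - 28*(-68) = 33 + 1904 = 1937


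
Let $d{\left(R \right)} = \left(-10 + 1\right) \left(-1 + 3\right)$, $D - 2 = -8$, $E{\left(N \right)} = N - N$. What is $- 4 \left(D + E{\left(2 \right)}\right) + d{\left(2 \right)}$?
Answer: $6$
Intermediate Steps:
$E{\left(N \right)} = 0$
$D = -6$ ($D = 2 - 8 = -6$)
$d{\left(R \right)} = -18$ ($d{\left(R \right)} = \left(-9\right) 2 = -18$)
$- 4 \left(D + E{\left(2 \right)}\right) + d{\left(2 \right)} = - 4 \left(-6 + 0\right) - 18 = \left(-4\right) \left(-6\right) - 18 = 24 - 18 = 6$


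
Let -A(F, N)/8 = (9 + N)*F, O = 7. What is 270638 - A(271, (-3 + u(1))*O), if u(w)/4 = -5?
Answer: -58898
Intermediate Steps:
u(w) = -20 (u(w) = 4*(-5) = -20)
A(F, N) = -8*F*(9 + N) (A(F, N) = -8*(9 + N)*F = -8*F*(9 + N))
270638 - A(271, (-3 + u(1))*O) = 270638 - (-8)*271*(9 + (-3 - 20)*7) = 270638 - (-8)*271*(9 - 23*7) = 270638 - (-8)*271*(9 - 161) = 270638 - (-8)*271*(-152) = 270638 - 1*329536 = 270638 - 329536 = -58898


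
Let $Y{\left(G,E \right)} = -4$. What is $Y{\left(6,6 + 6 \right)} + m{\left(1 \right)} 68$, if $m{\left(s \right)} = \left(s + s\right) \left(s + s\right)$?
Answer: $268$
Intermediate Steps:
$m{\left(s \right)} = 4 s^{2}$ ($m{\left(s \right)} = 2 s 2 s = 4 s^{2}$)
$Y{\left(6,6 + 6 \right)} + m{\left(1 \right)} 68 = -4 + 4 \cdot 1^{2} \cdot 68 = -4 + 4 \cdot 1 \cdot 68 = -4 + 4 \cdot 68 = -4 + 272 = 268$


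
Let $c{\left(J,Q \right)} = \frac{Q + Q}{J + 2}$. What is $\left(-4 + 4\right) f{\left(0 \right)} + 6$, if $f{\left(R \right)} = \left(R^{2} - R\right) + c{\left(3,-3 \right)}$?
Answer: $6$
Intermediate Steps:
$c{\left(J,Q \right)} = \frac{2 Q}{2 + J}$
$f{\left(R \right)} = - \frac{6}{5} + R^{2} - R$ ($f{\left(R \right)} = \left(R^{2} - R\right) + 2 \left(-3\right) \frac{1}{2 + 3} = \left(R^{2} - R\right) + 2 \left(-3\right) \frac{1}{5} = \left(R^{2} - R\right) - \frac{6}{5} = - \frac{6}{5} + R^{2} - R$)
$\left(-4 + 4\right) f{\left(0 \right)} + 6 = \left(-4 + 4\right) \left(- \frac{6}{5} + 0^{2} - 0\right) + 6 = 0 \left(- \frac{6}{5} + 0 + 0\right) + 6 = 0 \left(- \frac{6}{5}\right) + 6 = 0 + 6 = 6$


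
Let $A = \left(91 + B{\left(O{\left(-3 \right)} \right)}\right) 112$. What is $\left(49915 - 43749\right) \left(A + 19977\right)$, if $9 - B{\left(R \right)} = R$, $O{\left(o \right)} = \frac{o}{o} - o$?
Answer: $189475014$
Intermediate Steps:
$O{\left(o \right)} = 1 - o$
$B{\left(R \right)} = 9 - R$
$A = 10752$ ($A = \left(91 + \left(9 - \left(1 - -3\right)\right)\right) 112 = \left(91 + \left(9 - \left(1 + 3\right)\right)\right) 112 = \left(91 + \left(9 - 4\right)\right) 112 = \left(91 + 5\right) 112 = 96 \cdot 112 = 10752$)
$\left(49915 - 43749\right) \left(A + 19977\right) = \left(49915 - 43749\right) \left(10752 + 19977\right) = 6166 \cdot 30729 = 189475014$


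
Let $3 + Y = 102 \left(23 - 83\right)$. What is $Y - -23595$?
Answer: $17472$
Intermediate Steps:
$Y = -6123$ ($Y = -3 + 102 \left(23 - 83\right) = -3 + 102 \left(-60\right) = -3 - 6120 = -6123$)
$Y - -23595 = -6123 - -23595 = -6123 + 23595 = 17472$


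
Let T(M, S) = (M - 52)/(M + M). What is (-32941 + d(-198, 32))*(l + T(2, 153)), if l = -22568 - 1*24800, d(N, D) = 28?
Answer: 3118868793/2 ≈ 1.5594e+9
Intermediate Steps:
T(M, S) = (-52 + M)/(2*M) (T(M, S) = (-52 + M)/((2*M)) = (-52 + M)*(1/(2*M)) = (-52 + M)/(2*M))
l = -47368 (l = -22568 - 24800 = -47368)
(-32941 + d(-198, 32))*(l + T(2, 153)) = (-32941 + 28)*(-47368 + (½)*(-52 + 2)/2) = -32913*(-47368 + (½)*(½)*(-50)) = -32913*(-47368 - 25/2) = -32913*(-94761/2) = 3118868793/2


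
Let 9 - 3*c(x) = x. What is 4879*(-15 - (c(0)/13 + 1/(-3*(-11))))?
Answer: -31942813/429 ≈ -74459.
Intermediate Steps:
c(x) = 3 - x/3
4879*(-15 - (c(0)/13 + 1/(-3*(-11)))) = 4879*(-15 - ((3 - ⅓*0)/13 + 1/(-3*(-11)))) = 4879*(-15 - ((3 + 0)*(1/13) - ⅓*(-1/11))) = 4879*(-15 - (3*(1/13) + 1/33)) = 4879*(-15 - (3/13 + 1/33)) = 4879*(-15 - 1*112/429) = 4879*(-15 - 112/429) = 4879*(-6547/429) = -31942813/429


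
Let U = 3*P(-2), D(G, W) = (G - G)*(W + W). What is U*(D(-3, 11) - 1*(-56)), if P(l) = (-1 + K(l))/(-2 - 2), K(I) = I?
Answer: 126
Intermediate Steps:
D(G, W) = 0 (D(G, W) = 0*(2*W) = 0)
P(l) = 1/4 - l/4 (P(l) = (-1 + l)/(-2 - 2) = (-1 + l)/(-4) = (-1 + l)*(-1/4) = 1/4 - l/4)
U = 9/4 (U = 3*(1/4 - 1/4*(-2)) = 3*(1/4 + 1/2) = 3*(3/4) = 9/4 ≈ 2.2500)
U*(D(-3, 11) - 1*(-56)) = 9*(0 - 1*(-56))/4 = 9*(0 + 56)/4 = (9/4)*56 = 126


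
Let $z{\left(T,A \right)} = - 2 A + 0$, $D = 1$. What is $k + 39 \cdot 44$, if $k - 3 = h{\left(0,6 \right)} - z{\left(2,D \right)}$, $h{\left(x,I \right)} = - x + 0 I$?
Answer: $1721$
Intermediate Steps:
$z{\left(T,A \right)} = - 2 A$
$h{\left(x,I \right)} = - x$ ($h{\left(x,I \right)} = - x + 0 = - x$)
$k = 5$ ($k = 3 - \left(-2\right) 1 = 3 + \left(0 - -2\right) = 3 + \left(0 + 2\right) = 3 + 2 = 5$)
$k + 39 \cdot 44 = 5 + 39 \cdot 44 = 5 + 1716 = 1721$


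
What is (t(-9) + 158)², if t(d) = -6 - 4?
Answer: 21904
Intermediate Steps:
t(d) = -10
(t(-9) + 158)² = (-10 + 158)² = 148² = 21904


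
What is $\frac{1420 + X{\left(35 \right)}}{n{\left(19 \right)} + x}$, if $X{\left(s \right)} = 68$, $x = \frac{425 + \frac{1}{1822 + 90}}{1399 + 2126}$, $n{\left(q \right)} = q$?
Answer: $\frac{3342940800}{42956267} \approx 77.822$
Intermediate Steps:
$x = \frac{270867}{2246600}$ ($x = \frac{425 + \frac{1}{1912}}{3525} = \left(425 + \frac{1}{1912}\right) \frac{1}{3525} = \frac{812601}{1912} \cdot \frac{1}{3525} = \frac{270867}{2246600} \approx 0.12057$)
$\frac{1420 + X{\left(35 \right)}}{n{\left(19 \right)} + x} = \frac{1420 + 68}{19 + \frac{270867}{2246600}} = \frac{1488}{\frac{42956267}{2246600}} = 1488 \cdot \frac{2246600}{42956267} = \frac{3342940800}{42956267}$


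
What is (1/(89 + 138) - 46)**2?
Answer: 109014481/51529 ≈ 2115.6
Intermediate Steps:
(1/(89 + 138) - 46)**2 = (1/227 - 46)**2 = (-10441/227)**2 = 109014481/51529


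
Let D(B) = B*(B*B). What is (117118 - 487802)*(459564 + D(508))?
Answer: -48765732475984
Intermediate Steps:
D(B) = B³ (D(B) = B*B² = B³)
(117118 - 487802)*(459564 + D(508)) = (117118 - 487802)*(459564 + 508³) = -370684*(459564 + 131096512) = -370684*131556076 = -48765732475984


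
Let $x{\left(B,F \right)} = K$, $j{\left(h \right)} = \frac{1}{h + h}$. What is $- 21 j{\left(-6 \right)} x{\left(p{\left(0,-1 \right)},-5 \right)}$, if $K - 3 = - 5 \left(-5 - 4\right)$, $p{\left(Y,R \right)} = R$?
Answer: $84$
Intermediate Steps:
$j{\left(h \right)} = \frac{1}{2 h}$
$K = 48$ ($K = 3 - 5 \left(-5 - 4\right) = 3 - -45 = 3 + 45 = 48$)
$x{\left(B,F \right)} = 48$
$- 21 j{\left(-6 \right)} x{\left(p{\left(0,-1 \right)},-5 \right)} = - 21 \frac{1}{2 \left(-6\right)} 48 = - 21 \cdot \frac{1}{2} \left(- \frac{1}{6}\right) 48 = \left(-21\right) \left(- \frac{1}{12}\right) 48 = \frac{7}{4} \cdot 48 = 84$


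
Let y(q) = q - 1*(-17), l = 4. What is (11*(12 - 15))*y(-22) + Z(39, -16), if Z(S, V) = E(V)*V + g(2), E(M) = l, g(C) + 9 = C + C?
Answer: 96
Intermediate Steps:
g(C) = -9 + 2*C (g(C) = -9 + (C + C) = -9 + 2*C)
y(q) = 17 + q (y(q) = q + 17 = 17 + q)
E(M) = 4
Z(S, V) = -5 + 4*V (Z(S, V) = 4*V + (-9 + 2*2) = 4*V + (-9 + 4) = 4*V - 5 = -5 + 4*V)
(11*(12 - 15))*y(-22) + Z(39, -16) = (11*(12 - 15))*(17 - 22) + (-5 + 4*(-16)) = (11*(-3))*(-5) + (-5 - 64) = -33*(-5) - 69 = 165 - 69 = 96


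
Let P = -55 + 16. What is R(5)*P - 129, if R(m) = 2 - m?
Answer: -12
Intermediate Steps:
P = -39
R(5)*P - 129 = (2 - 1*5)*(-39) - 129 = (2 - 5)*(-39) - 129 = -3*(-39) - 129 = 117 - 129 = -12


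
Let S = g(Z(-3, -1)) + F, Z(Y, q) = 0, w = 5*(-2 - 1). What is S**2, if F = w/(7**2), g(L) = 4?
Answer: 32761/2401 ≈ 13.645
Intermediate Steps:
w = -15 (w = 5*(-3) = -15)
F = -15/49 (F = -15/(7**2) = -15/49 ≈ -0.30612)
S = 181/49 (S = 4 - 15/49 = 181/49 ≈ 3.6939)
S**2 = (181/49)**2 = 32761/2401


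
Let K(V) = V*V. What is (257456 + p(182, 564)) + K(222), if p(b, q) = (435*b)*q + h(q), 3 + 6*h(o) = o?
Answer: 89917427/2 ≈ 4.4959e+7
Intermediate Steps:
h(o) = -1/2 + o/6
K(V) = V**2
p(b, q) = -1/2 + q/6 + 435*b*q (p(b, q) = (435*b)*q + (-1/2 + q/6) = 435*b*q + (-1/2 + q/6) = -1/2 + q/6 + 435*b*q)
(257456 + p(182, 564)) + K(222) = (257456 + (-1/2 + (1/6)*564 + 435*182*564)) + 222**2 = (257456 + (-1/2 + 94 + 44651880)) + 49284 = (257456 + 89303947/2) + 49284 = 89818859/2 + 49284 = 89917427/2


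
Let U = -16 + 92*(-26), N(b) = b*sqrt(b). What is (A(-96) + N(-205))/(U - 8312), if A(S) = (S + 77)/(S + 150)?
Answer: 19/578880 + 41*I*sqrt(205)/2144 ≈ 3.2822e-5 + 0.2738*I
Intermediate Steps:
N(b) = b**(3/2)
U = -2408 (U = -16 - 2392 = -2408)
A(S) = (77 + S)/(150 + S)
(A(-96) + N(-205))/(U - 8312) = ((77 - 96)/(150 - 96) + (-205)**(3/2))/(-2408 - 8312) = (-19/54 - 205*I*sqrt(205))/(-10720) = ((1/54)*(-19) - 205*I*sqrt(205))*(-1/10720) = (-19/54 - 205*I*sqrt(205))*(-1/10720) = 19/578880 + 41*I*sqrt(205)/2144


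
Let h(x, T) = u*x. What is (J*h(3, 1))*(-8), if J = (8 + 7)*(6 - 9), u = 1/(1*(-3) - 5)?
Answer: -135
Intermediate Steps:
u = -⅛ (u = 1/(-3 - 5) = 1/(-8) = -⅛ ≈ -0.12500)
h(x, T) = -x/8
J = -45 (J = 15*(-3) = -45)
(J*h(3, 1))*(-8) = -(-45)*3/8*(-8) = -45*(-3/8)*(-8) = (135/8)*(-8) = -135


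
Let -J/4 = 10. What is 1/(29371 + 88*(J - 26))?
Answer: 1/23563 ≈ 4.2439e-5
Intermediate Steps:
J = -40 (J = -4*10 = -40)
1/(29371 + 88*(J - 26)) = 1/(29371 + 88*(-40 - 26)) = 1/(29371 + 88*(-66)) = 1/(29371 - 5808) = 1/23563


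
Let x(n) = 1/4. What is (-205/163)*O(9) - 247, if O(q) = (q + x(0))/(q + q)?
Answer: -2906377/11736 ≈ -247.65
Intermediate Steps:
x(n) = ¼
O(q) = (¼ + q)/(2*q) (O(q) = (q + ¼)/(q + q) = (¼ + q)/((2*q)) = (¼ + q)*(1/(2*q)) = (¼ + q)/(2*q))
(-205/163)*O(9) - 247 = (-205/163)*((⅛)*(1 + 4*9)/9) - 247 = (-205*1/163)*((⅛)*(⅑)*(1 + 36)) - 247 = -205*37/(1304*9) - 247 = -205/163*37/72 - 247 = -7585/11736 - 247 = -2906377/11736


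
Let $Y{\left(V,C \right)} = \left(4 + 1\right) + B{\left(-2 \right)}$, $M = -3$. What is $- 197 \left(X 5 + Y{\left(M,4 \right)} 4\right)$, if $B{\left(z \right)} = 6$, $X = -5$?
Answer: $-3743$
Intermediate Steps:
$Y{\left(V,C \right)} = 11$ ($Y{\left(V,C \right)} = \left(4 + 1\right) + 6 = 5 + 6 = 11$)
$- 197 \left(X 5 + Y{\left(M,4 \right)} 4\right) = - 197 \left(\left(-5\right) 5 + 11 \cdot 4\right) = - 197 \left(-25 + 44\right) = \left(-197\right) 19 = -3743$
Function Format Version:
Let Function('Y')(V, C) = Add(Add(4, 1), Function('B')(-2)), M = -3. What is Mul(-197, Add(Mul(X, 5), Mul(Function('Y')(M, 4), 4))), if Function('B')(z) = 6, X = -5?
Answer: -3743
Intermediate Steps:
Function('Y')(V, C) = 11 (Function('Y')(V, C) = Add(Add(4, 1), 6) = Add(5, 6) = 11)
Mul(-197, Add(Mul(X, 5), Mul(Function('Y')(M, 4), 4))) = Mul(-197, Add(Mul(-5, 5), Mul(11, 4))) = Mul(-197, Add(-25, 44)) = Mul(-197, 19) = -3743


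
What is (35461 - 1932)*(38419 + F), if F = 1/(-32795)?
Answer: 42244900566016/32795 ≈ 1.2882e+9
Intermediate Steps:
F = -1/32795 ≈ -3.0492e-5
(35461 - 1932)*(38419 + F) = (35461 - 1932)*(38419 - 1/32795) = 33529*(1259951104/32795) = 42244900566016/32795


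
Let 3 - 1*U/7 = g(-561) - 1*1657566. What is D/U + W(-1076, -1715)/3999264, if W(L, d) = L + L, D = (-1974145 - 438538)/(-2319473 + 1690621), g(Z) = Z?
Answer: -23359911488999/43438604440854840 ≈ -0.00053777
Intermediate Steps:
D = 344669/89836 (D = -2412683/(-628852) = -2412683*(-1/628852) = 344669/89836 ≈ 3.8366)
W(L, d) = 2*L
U = 11606910 (U = 21 - 7*(-561 - 1*1657566) = 21 - 7*(-561 - 1657566) = 21 - 7*(-1658127) = 21 + 11606889 = 11606910)
D/U + W(-1076, -1715)/3999264 = (344669/89836)/11606910 + (2*(-1076))/3999264 = (344669/89836)*(1/11606910) - 2152*1/3999264 = 344669/1042718366760 - 269/499908 = -23359911488999/43438604440854840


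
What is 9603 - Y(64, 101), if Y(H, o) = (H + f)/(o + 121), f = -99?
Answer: 2131901/222 ≈ 9603.2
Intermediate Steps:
Y(H, o) = (-99 + H)/(121 + o) (Y(H, o) = (H - 99)/(o + 121) = (-99 + H)/(121 + o))
9603 - Y(64, 101) = 9603 - (-99 + 64)/(121 + 101) = 9603 - (-35)/222 = 9603 - 1*(-35/222) = 9603 + 35/222 = 2131901/222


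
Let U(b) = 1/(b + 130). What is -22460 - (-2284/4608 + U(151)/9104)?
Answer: -4136863898333/184192128 ≈ -22460.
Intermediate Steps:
U(b) = 1/(130 + b)
-22460 - (-2284/4608 + U(151)/9104) = -22460 - (-2284/4608 + 1/((130 + 151)*9104)) = -22460 - (-2284*1/4608 + (1/9104)/281) = -22460 - (-571/1152 + (1/281)*(1/9104)) = -22460 - (-571/1152 + 1/2558224) = -22460 - 1*(-91296547/184192128) = -22460 + 91296547/184192128 = -4136863898333/184192128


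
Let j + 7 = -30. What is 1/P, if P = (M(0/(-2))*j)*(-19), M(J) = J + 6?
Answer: 1/4218 ≈ 0.00023708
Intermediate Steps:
j = -37 (j = -7 - 30 = -37)
M(J) = 6 + J
P = 4218 (P = ((6 + 0/(-2))*(-37))*(-19) = ((6 + 0*(-1/2))*(-37))*(-19) = ((6 + 0)*(-37))*(-19) = (6*(-37))*(-19) = -222*(-19) = 4218)
1/P = 1/4218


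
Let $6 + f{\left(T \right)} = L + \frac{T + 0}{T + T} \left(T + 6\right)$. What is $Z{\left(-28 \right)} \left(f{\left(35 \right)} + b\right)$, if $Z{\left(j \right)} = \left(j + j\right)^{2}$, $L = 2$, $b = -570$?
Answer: $-1735776$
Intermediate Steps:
$Z{\left(j \right)} = 4 j^{2}$ ($Z{\left(j \right)} = \left(2 j\right)^{2} = 4 j^{2}$)
$f{\left(T \right)} = -1 + \frac{T}{2}$ ($f{\left(T \right)} = -6 + \left(2 + \frac{T + 0}{T + T} \left(T + 6\right)\right) = -6 + \left(2 + \frac{T}{2 T} \left(6 + T\right)\right) = -6 + \left(2 + T \frac{1}{2 T} \left(6 + T\right)\right) = -6 + \left(2 + \frac{6 + T}{2}\right) = -6 + \left(2 + \left(3 + \frac{T}{2}\right)\right) = -6 + \left(5 + \frac{T}{2}\right) = -1 + \frac{T}{2}$)
$Z{\left(-28 \right)} \left(f{\left(35 \right)} + b\right) = 4 \left(-28\right)^{2} \left(\left(-1 + \frac{1}{2} \cdot 35\right) - 570\right) = 4 \cdot 784 \left(\left(-1 + \frac{35}{2}\right) - 570\right) = 3136 \left(\frac{33}{2} - 570\right) = 3136 \left(- \frac{1107}{2}\right) = -1735776$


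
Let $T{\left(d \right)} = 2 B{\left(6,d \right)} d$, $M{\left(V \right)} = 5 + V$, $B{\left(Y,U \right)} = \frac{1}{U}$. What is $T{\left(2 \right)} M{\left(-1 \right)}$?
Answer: $8$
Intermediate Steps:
$T{\left(d \right)} = 2$ ($T{\left(d \right)} = \frac{2}{d} d = 2$)
$T{\left(2 \right)} M{\left(-1 \right)} = 2 \left(5 - 1\right) = 2 \cdot 4 = 8$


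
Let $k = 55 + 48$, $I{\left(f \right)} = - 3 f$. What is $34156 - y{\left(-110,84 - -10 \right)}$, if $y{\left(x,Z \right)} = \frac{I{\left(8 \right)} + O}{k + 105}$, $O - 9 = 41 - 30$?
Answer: $\frac{1776113}{52} \approx 34156.0$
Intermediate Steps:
$O = 20$ ($O = 9 + \left(41 - 30\right) = 9 + 11 = 20$)
$k = 103$
$y{\left(x,Z \right)} = - \frac{1}{52}$ ($y{\left(x,Z \right)} = \frac{\left(-3\right) 8 + 20}{103 + 105} = \frac{-24 + 20}{208} = \left(-4\right) \frac{1}{208} = - \frac{1}{52}$)
$34156 - y{\left(-110,84 - -10 \right)} = 34156 - - \frac{1}{52} = 34156 + \frac{1}{52} = \frac{1776113}{52}$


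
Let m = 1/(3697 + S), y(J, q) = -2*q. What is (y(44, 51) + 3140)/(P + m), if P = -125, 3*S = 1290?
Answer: -6268913/257937 ≈ -24.304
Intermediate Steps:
S = 430 (S = (1/3)*1290 = 430)
m = 1/4127 (m = 1/(3697 + 430) = 1/4127 ≈ 0.00024231)
(y(44, 51) + 3140)/(P + m) = (-2*51 + 3140)/(-125 + 1/4127) = (-102 + 3140)/(-515874/4127) = 3038*(-4127/515874) = -6268913/257937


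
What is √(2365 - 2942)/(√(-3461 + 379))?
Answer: √1778314/3082 ≈ 0.43268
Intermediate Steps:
√(2365 - 2942)/(√(-3461 + 379)) = √(-577)/(√(-3082)) = (I*√577)/((I*√3082)) = (I*√577)*(-I*√3082/3082) = √1778314/3082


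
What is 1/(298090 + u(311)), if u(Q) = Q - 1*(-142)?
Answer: 1/298543 ≈ 3.3496e-6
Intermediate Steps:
u(Q) = 142 + Q (u(Q) = Q + 142 = 142 + Q)
1/(298090 + u(311)) = 1/(298090 + (142 + 311)) = 1/(298090 + 453) = 1/298543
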